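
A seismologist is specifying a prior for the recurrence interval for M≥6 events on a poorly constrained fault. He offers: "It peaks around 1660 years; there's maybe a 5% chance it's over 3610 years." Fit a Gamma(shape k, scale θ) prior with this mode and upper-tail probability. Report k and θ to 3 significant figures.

Gamma(k,θ) with k>1 has mode (k−1)θ, so θ = 1660/(k−1).
Need P(X < 3610) = 0.95 with θ tied to k this way. Start at k = 2, θ = 1660: P(X<3610) ≈ 0.639.
Too low — raise k to concentrate. Iterating converges to k ≈ 5.56.
Then θ = 1660/(5.56−1) ≈ 364.

k ≈ 5.56, θ ≈ 364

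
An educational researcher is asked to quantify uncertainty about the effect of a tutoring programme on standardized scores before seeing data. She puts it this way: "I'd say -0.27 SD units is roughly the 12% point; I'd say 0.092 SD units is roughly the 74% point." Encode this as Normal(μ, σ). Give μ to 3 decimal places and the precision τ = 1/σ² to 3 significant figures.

μ = -0.036, τ = 25.2

The p-quantile of Normal(μ,σ) is μ + z_p·σ, with z_{0.12} = -1.175 and z_{0.74} = 0.6433.
Eliminate σ: μ = (z₂·x₁ − z₁·x₂)/(z₂ − z₁) = (0.6433·-0.27 − (-1.175)·0.092)/1.818 = -0.036.
Then σ = (x₂ − x₁)/(z₂ − z₁) = (0.092 − -0.27)/1.818 = 0.199.
Precision τ = 1/σ² = 1/0.1991² = 25.2.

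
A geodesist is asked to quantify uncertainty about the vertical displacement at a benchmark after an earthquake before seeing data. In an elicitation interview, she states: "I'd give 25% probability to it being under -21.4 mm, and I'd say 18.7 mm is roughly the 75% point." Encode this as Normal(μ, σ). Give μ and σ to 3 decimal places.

μ = -1.350, σ = 29.726

The p-quantile of Normal(μ,σ) is μ + z_p·σ, with z_{0.25} = -0.6745 and z_{0.75} = 0.6745.
Eliminate σ: μ = (z₂·x₁ − z₁·x₂)/(z₂ − z₁) = (0.6745·-21.4 − (-0.6745)·18.7)/1.349 = -1.350.
Then σ = (x₂ − x₁)/(z₂ − z₁) = (18.7 − -21.4)/1.349 = 29.726.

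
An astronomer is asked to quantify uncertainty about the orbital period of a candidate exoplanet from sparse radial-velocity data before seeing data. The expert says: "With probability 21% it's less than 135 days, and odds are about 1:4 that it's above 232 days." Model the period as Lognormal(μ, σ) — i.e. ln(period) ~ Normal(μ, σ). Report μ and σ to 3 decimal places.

If T ~ Lognormal(μ,σ) then ln T ~ Normal(μ,σ), so the p-quantile of ln T is μ + z_p·σ.
ln(135) = 4.905 and ln(232) = 5.447; z_{0.21} = -0.8064, z_{0.8} = 0.8416.
σ = (5.447 − 4.905)/(0.8416 − (-0.8064)) = 0.329.
μ = 4.905 − (-0.8064)·0.329 = 5.170.

μ ≈ 5.170, σ ≈ 0.329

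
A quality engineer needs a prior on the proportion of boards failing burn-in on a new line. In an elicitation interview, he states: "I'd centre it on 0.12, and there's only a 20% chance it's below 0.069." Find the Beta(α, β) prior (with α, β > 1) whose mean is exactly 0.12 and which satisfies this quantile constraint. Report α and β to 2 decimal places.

With mean 0.12 fixed, write α = 0.12s, β = 0.88s where s = α+β.
Need P(θ < 0.069) = 0.2 under Beta(0.12s, 0.88s). Normal approximation: (q−m)/√(m(1−m)/s) ≈ z_{0.2} = -0.842, so s ≈ 0.12·0.88·(-0.842)²/(0.069−0.12)² = 28.8.
At s = 28.8: P(θ<0.069) ≈ 0.205. Adjusting to match 0.2 gives s ≈ 29.64.
So α = 0.12·29.64 ≈ 3.56, β = 0.88·29.64 ≈ 26.08.

α ≈ 3.56, β ≈ 26.08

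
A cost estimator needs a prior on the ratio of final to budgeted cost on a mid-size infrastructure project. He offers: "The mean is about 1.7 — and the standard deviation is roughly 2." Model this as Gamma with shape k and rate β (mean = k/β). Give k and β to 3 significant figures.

k ≈ 0.722, β ≈ 0.425

For Gamma(k, rate β): mean = k/β, variance = k/β², so CV = 1/√k.
CV = SD/mean = 2/1.7 = 1.176, hence k = 1/CV² = 0.722.
Then β = k/mean = 0.722/1.7 = 0.425.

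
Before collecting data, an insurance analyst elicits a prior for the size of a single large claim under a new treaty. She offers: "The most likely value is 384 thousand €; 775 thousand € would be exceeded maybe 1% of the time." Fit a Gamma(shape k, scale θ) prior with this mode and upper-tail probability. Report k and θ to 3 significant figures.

k ≈ 10.9, θ ≈ 38.6

Gamma(k,θ) with k>1 has mode (k−1)θ, so θ = 384/(k−1).
Need P(X < 775) = 0.99 with θ tied to k this way. Start at k = 2, θ = 384: P(X<775) ≈ 0.599.
Too low — raise k to concentrate. Iterating converges to k ≈ 10.9.
Then θ = 384/(10.9−1) ≈ 38.6.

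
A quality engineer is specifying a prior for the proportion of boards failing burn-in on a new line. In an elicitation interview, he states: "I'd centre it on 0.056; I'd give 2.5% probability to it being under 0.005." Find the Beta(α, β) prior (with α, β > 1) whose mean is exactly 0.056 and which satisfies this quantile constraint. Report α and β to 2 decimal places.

α ≈ 1.64, β ≈ 27.57

With mean 0.056 fixed, write α = 0.056s, β = 0.944s where s = α+β.
Need P(θ < 0.005) = 0.025 under Beta(0.056s, 0.944s). Normal approximation: (q−m)/√(m(1−m)/s) ≈ z_{0.025} = -1.96, so s ≈ 0.056·0.944·(-1.96)²/(0.005−0.056)² = 78.1.
At s = 78.1: P(θ<0.005) ≈ 0.000. Adjusting to match 0.025 gives s ≈ 29.21.
So α = 0.056·29.21 ≈ 1.64, β = 0.944·29.21 ≈ 27.57.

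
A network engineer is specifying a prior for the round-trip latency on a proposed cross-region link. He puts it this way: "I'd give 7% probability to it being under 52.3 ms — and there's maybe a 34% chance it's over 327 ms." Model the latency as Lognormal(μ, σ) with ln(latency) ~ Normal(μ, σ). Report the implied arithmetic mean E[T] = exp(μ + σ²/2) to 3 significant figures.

If T ~ Lognormal(μ,σ) then ln T ~ Normal(μ,σ), so the p-quantile of ln T is μ + z_p·σ.
ln(52.3) = 3.957 and ln(327) = 5.79; z_{0.07} = -1.476, z_{0.66} = 0.4125.
σ = (5.79 − 3.957)/(0.4125 − (-1.476)) = 0.971.
μ = 3.957 − (-1.476)·0.971 = 5.390.
E[T] = exp(μ + σ²/2) = exp(5.390 + 0.4711) = 351 ms.

E[T] ≈ 351 ms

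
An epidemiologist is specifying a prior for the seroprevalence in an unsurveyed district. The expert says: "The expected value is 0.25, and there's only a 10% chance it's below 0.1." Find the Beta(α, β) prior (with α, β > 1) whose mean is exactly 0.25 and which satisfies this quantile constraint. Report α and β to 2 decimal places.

α ≈ 2.78, β ≈ 8.33

With mean 0.25 fixed, write α = 0.25s, β = 0.75s where s = α+β.
Need P(θ < 0.1) = 0.1 under Beta(0.25s, 0.75s). Normal approximation: (q−m)/√(m(1−m)/s) ≈ z_{0.1} = -1.28, so s ≈ 0.25·0.75·(-1.28)²/(0.1−0.25)² = 13.7.
At s = 13.7: P(θ<0.1) ≈ 0.073. Adjusting to match 0.1 gives s ≈ 11.11.
So α = 0.25·11.11 ≈ 2.78, β = 0.75·11.11 ≈ 8.33.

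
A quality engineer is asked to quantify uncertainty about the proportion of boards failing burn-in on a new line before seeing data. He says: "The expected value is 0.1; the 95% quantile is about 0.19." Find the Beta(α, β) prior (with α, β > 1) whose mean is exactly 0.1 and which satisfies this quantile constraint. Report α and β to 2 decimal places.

α ≈ 3.75, β ≈ 33.79

With mean 0.1 fixed, write α = 0.1s, β = 0.9s where s = α+β.
Need P(θ < 0.19) = 0.95 under Beta(0.1s, 0.9s). Normal approximation: (q−m)/√(m(1−m)/s) ≈ z_{0.95} = 1.64, so s ≈ 0.1·0.9·(1.64)²/(0.19−0.1)² = 30.1.
At s = 30.1: P(θ<0.19) ≈ 0.933. Adjusting to match 0.95 gives s ≈ 37.54.
So α = 0.1·37.54 ≈ 3.75, β = 0.9·37.54 ≈ 33.79.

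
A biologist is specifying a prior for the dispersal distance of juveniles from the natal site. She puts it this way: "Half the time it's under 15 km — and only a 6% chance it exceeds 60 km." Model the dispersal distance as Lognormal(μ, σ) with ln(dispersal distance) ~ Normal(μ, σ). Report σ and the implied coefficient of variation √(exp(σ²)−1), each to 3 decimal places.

σ ≈ 0.892, CV ≈ 1.102

If T ~ Lognormal(μ,σ) then ln T ~ Normal(μ,σ), so the p-quantile of ln T is μ + z_p·σ.
ln(15) = 2.708 and ln(60) = 4.094; z_{0.5} = 0, z_{0.94} = 1.555.
σ = (4.094 − 2.708)/(1.555 − (0)) = 0.892.
μ = 2.708 − (0)·0.892 = 2.708.
CV = √(exp(σ²)−1) = √(exp(0.7950)−1) = 1.102.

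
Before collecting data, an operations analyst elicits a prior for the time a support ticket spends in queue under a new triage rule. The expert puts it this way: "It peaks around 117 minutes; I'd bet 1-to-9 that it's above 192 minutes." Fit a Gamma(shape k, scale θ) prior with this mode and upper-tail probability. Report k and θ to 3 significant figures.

k ≈ 8.68, θ ≈ 15.2

Gamma(k,θ) with k>1 has mode (k−1)θ, so θ = 117/(k−1).
Need P(X < 192) = 0.9 with θ tied to k this way. Start at k = 2, θ = 117: P(X<192) ≈ 0.488.
Too low — raise k to concentrate. Iterating converges to k ≈ 8.68.
Then θ = 117/(8.68−1) ≈ 15.2.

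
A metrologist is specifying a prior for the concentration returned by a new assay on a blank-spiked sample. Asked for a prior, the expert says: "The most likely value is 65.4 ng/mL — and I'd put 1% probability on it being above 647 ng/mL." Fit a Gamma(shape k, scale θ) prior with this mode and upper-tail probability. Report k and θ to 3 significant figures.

Gamma(k,θ) with k>1 has mode (k−1)θ, so θ = 65.4/(k−1).
Need P(X < 647) = 0.99 with θ tied to k this way. Start at k = 2, θ = 65.4: P(X<647) ≈ 0.999.
Too high — lower k to spread out. Iterating converges to k ≈ 1.59.
Then θ = 65.4/(1.59−1) ≈ 110.

k ≈ 1.59, θ ≈ 110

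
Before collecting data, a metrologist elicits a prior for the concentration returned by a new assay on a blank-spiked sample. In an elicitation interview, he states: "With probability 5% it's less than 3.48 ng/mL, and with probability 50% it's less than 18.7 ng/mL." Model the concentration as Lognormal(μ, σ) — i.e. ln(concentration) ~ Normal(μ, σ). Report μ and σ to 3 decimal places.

If T ~ Lognormal(μ,σ) then ln T ~ Normal(μ,σ), so the p-quantile of ln T is μ + z_p·σ.
ln(3.48) = 1.247 and ln(18.7) = 2.929; z_{0.05} = -1.645, z_{0.5} = 0.
σ = (2.929 − 1.247)/(0 − (-1.645)) = 1.022.
μ = 1.247 − (-1.645)·1.022 = 2.929.

μ ≈ 2.929, σ ≈ 1.022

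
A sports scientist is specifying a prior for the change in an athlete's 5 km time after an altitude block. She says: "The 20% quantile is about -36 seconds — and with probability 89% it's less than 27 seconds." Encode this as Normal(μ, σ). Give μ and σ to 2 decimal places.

For Normal(μ,σ), the p-quantile is μ + z_p·σ. Here z_{0.2} = -0.8416, z_{0.89} = 1.227.
So -36 = μ − 0.8416σ and 27 = μ + 1.227σ.
Subtracting: σ = (27 − -36)/(1.227 − (-0.8416)) = 30.46.
Then μ = -36 − (-0.8416)·30.46 = -10.36.

μ = -10.36, σ = 30.46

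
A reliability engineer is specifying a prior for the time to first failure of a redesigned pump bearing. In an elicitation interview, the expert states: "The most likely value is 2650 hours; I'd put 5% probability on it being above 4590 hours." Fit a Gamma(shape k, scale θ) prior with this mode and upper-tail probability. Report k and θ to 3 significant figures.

Gamma(k,θ) with k>1 has mode (k−1)θ, so θ = 2650/(k−1).
Need P(X < 4590) = 0.95 with θ tied to k this way. Start at k = 2, θ = 2650: P(X<4590) ≈ 0.517.
Too low — raise k to concentrate. Iterating converges to k ≈ 10.2.
Then θ = 2650/(10.2−1) ≈ 287.

k ≈ 10.2, θ ≈ 287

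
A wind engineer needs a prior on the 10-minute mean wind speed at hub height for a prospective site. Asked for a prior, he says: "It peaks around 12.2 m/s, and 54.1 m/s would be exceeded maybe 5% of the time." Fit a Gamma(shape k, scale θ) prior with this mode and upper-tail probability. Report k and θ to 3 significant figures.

Gamma(k,θ) with k>1 has mode (k−1)θ, so θ = 12.2/(k−1).
Need P(X < 54.1) = 0.95 with θ tied to k this way. Start at k = 2, θ = 12.2: P(X<54.1) ≈ 0.936.
Too low — raise k to concentrate. Iterating converges to k ≈ 2.11.
Then θ = 12.2/(2.11−1) ≈ 11.

k ≈ 2.11, θ ≈ 11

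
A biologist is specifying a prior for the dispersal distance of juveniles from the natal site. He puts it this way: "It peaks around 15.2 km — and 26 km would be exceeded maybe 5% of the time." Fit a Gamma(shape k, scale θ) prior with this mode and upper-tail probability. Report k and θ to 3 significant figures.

Gamma(k,θ) with k>1 has mode (k−1)θ, so θ = 15.2/(k−1).
Need P(X < 26) = 0.95 with θ tied to k this way. Start at k = 2, θ = 15.2: P(X<26) ≈ 0.510.
Too low — raise k to concentrate. Iterating converges to k ≈ 10.7.
Then θ = 15.2/(10.7−1) ≈ 1.57.

k ≈ 10.7, θ ≈ 1.57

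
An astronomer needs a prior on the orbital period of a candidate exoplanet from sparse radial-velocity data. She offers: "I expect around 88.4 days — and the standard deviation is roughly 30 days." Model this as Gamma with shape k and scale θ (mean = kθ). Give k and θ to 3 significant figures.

For Gamma(k, scale θ): mean = kθ, variance = kθ², so CV = 1/√k.
CV = SD/mean = 30/88.4 = 0.3394, hence k = 1/CV² = 8.68.
Then θ = mean/k = 88.4/8.68 = 10.2.

k ≈ 8.68, θ ≈ 10.2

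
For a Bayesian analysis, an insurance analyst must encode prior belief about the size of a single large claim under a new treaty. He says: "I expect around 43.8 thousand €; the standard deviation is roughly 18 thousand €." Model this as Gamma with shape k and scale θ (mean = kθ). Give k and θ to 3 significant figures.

k ≈ 5.92, θ ≈ 7.4

For Gamma(k, scale θ): mean = kθ, variance = kθ², so CV = 1/√k.
CV = SD/mean = 18/43.8 = 0.411, hence k = 1/CV² = 5.92.
Then θ = mean/k = 43.8/5.92 = 7.4.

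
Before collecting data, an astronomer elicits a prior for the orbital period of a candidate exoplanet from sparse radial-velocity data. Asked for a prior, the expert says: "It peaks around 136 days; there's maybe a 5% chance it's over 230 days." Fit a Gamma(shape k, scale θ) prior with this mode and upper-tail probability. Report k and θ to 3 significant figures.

k ≈ 11.1, θ ≈ 13.4

Gamma(k,θ) with k>1 has mode (k−1)θ, so θ = 136/(k−1).
Need P(X < 230) = 0.95 with θ tied to k this way. Start at k = 2, θ = 136: P(X<230) ≈ 0.504.
Too low — raise k to concentrate. Iterating converges to k ≈ 11.1.
Then θ = 136/(11.1−1) ≈ 13.4.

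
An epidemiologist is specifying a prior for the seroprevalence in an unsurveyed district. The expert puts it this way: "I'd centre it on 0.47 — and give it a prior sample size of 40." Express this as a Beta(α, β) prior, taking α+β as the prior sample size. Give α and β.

α = 18.8, β = 21.2

Under the effective-sample-size interpretation, Beta(α, β) has prior mean α/(α+β) and prior sample size α+β.
So α+β = 40 and α/(α+β) = 0.47, giving α = 0.47·40 = 18.8 and β = 40 − 18.8 = 21.2.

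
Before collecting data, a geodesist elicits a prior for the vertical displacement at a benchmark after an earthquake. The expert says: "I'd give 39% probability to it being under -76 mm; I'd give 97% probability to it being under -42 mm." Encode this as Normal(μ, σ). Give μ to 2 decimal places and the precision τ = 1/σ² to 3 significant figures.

For Normal(μ,σ), the p-quantile is μ + z_p·σ. Here z_{0.39} = -0.2793, z_{0.97} = 1.881.
So -76 = μ − 0.2793σ and -42 = μ + 1.881σ.
Subtracting: σ = (-42 − -76)/(1.881 − (-0.2793)) = 15.74.
Then μ = -76 − (-0.2793)·15.74 = -71.60.
Precision τ = 1/σ² = 1/15.74² = 0.00404.

μ = -71.60, τ = 0.00404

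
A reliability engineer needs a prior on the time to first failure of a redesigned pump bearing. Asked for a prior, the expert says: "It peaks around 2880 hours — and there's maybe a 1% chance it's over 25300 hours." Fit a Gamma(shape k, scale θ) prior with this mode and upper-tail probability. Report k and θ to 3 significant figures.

k ≈ 1.69, θ ≈ 4190

Gamma(k,θ) with k>1 has mode (k−1)θ, so θ = 2880/(k−1).
Need P(X < 25300) = 0.99 with θ tied to k this way. Start at k = 2, θ = 2880: P(X<25300) ≈ 0.999.
Too high — lower k to spread out. Iterating converges to k ≈ 1.69.
Then θ = 2880/(1.69−1) ≈ 4190.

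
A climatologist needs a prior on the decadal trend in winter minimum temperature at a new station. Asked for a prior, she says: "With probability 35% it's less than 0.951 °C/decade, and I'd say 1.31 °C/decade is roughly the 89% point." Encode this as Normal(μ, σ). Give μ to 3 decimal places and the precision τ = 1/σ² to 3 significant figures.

For Normal(μ,σ), the p-quantile is μ + z_p·σ. Here z_{0.35} = -0.3853, z_{0.89} = 1.227.
So 0.951 = μ − 0.3853σ and 1.31 = μ + 1.227σ.
Subtracting: σ = (1.31 − 0.951)/(1.227 − (-0.3853)) = 0.223.
Then μ = 0.951 − (-0.3853)·0.223 = 1.037.
Precision τ = 1/σ² = 1/0.2227² = 20.2.

μ = 1.037, τ = 20.2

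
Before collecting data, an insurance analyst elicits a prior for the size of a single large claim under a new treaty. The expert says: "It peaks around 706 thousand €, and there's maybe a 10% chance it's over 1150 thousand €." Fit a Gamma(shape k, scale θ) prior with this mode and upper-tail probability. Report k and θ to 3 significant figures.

Gamma(k,θ) with k>1 has mode (k−1)θ, so θ = 706/(k−1).
Need P(X < 1150) = 0.9 with θ tied to k this way. Start at k = 2, θ = 706: P(X<1150) ≈ 0.484.
Too low — raise k to concentrate. Iterating converges to k ≈ 8.91.
Then θ = 706/(8.91−1) ≈ 89.2.

k ≈ 8.91, θ ≈ 89.2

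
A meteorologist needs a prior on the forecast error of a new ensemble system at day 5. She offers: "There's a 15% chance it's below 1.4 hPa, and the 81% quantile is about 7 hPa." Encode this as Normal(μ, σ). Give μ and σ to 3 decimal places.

The p-quantile of Normal(μ,σ) is μ + z_p·σ, with z_{0.15} = -1.036 and z_{0.81} = 0.8779.
Eliminate σ: μ = (z₂·x₁ − z₁·x₂)/(z₂ − z₁) = (0.8779·1.4 − (-1.036)·7)/1.914 = 4.432.
Then σ = (x₂ − x₁)/(z₂ − z₁) = (7 − 1.4)/1.914 = 2.925.

μ = 4.432, σ = 2.925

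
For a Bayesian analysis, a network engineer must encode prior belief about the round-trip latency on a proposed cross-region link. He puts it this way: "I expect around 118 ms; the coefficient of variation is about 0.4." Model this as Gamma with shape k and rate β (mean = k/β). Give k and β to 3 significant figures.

k ≈ 6.25, β ≈ 0.053

For Gamma(k, rate β): mean = k/β, variance = k/β², so CV = 1/√k.
CV = 0.4, hence k = 1/CV² = 6.25.
Then β = k/mean = 6.25/118 = 0.053.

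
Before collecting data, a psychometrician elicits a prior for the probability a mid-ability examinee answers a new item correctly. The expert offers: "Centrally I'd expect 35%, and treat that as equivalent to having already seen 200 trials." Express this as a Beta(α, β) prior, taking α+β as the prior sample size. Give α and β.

α = 70, β = 130

Under the effective-sample-size interpretation, Beta(α, β) has prior mean α/(α+β) and prior sample size α+β.
So α+β = 200 and α/(α+β) = 0.35, giving α = 0.35·200 = 70 and β = 200 − 70 = 130.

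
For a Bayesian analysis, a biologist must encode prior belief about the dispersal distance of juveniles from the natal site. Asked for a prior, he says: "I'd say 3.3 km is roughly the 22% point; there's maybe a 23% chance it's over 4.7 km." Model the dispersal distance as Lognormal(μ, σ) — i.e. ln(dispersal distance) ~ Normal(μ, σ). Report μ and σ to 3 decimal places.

If T ~ Lognormal(μ,σ) then ln T ~ Normal(μ,σ), so the p-quantile of ln T is μ + z_p·σ.
ln(3.3) = 1.194 and ln(4.7) = 1.548; z_{0.22} = -0.7722, z_{0.77} = 0.7388.
σ = (1.548 − 1.194)/(0.7388 − (-0.7722)) = 0.234.
μ = 1.194 − (-0.7722)·0.234 = 1.375.

μ ≈ 1.375, σ ≈ 0.234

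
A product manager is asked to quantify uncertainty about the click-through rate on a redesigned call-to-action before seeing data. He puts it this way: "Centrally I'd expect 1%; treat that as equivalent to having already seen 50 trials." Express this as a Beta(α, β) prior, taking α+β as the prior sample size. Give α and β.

α = 0.5, β = 49.5

Under the effective-sample-size interpretation, Beta(α, β) has prior mean α/(α+β) and prior sample size α+β.
So α+β = 50 and α/(α+β) = 0.01, giving α = 0.01·50 = 0.5 and β = 50 − 0.5 = 49.5.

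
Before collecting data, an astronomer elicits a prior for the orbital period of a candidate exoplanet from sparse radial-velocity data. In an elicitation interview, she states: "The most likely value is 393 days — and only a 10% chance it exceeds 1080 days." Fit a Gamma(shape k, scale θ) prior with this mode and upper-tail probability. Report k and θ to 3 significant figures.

Gamma(k,θ) with k>1 has mode (k−1)θ, so θ = 393/(k−1).
Need P(X < 1080) = 0.9 with θ tied to k this way. Start at k = 2, θ = 393: P(X<1080) ≈ 0.760.
Too low — raise k to concentrate. Iterating converges to k ≈ 2.87.
Then θ = 393/(2.87−1) ≈ 210.

k ≈ 2.87, θ ≈ 210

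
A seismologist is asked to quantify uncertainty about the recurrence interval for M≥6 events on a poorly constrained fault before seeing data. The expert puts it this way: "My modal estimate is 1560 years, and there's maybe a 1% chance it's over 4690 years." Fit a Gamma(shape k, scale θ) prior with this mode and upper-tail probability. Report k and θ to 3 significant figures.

Gamma(k,θ) with k>1 has mode (k−1)θ, so θ = 1560/(k−1).
Need P(X < 4690) = 0.99 with θ tied to k this way. Start at k = 2, θ = 1560: P(X<4690) ≈ 0.802.
Too low — raise k to concentrate. Iterating converges to k ≈ 4.71.
Then θ = 1560/(4.71−1) ≈ 420.

k ≈ 4.71, θ ≈ 420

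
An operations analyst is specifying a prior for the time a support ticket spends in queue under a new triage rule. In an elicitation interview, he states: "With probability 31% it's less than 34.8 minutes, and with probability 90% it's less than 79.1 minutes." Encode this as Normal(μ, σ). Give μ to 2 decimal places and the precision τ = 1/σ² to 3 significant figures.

μ = 47.16, τ = 0.00161

For Normal(μ,σ), the p-quantile is μ + z_p·σ. Here z_{0.31} = -0.4959, z_{0.9} = 1.282.
So 34.8 = μ − 0.4959σ and 79.1 = μ + 1.282σ.
Subtracting: σ = (79.1 − 34.8)/(1.282 − (-0.4959)) = 24.92.
Then μ = 34.8 − (-0.4959)·24.92 = 47.16.
Precision τ = 1/σ² = 1/24.92² = 0.00161.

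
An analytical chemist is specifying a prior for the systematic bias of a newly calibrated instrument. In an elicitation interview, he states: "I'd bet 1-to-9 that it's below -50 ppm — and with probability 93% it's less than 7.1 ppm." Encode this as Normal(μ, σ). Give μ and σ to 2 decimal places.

The p-quantile of Normal(μ,σ) is μ + z_p·σ, with z_{0.1} = -1.282 and z_{0.93} = 1.476.
Eliminate σ: μ = (z₂·x₁ − z₁·x₂)/(z₂ − z₁) = (1.476·-50 − (-1.282)·7.1)/2.757 = -23.46.
Then σ = (x₂ − x₁)/(z₂ − z₁) = (7.1 − -50)/2.757 = 20.71.

μ = -23.46, σ = 20.71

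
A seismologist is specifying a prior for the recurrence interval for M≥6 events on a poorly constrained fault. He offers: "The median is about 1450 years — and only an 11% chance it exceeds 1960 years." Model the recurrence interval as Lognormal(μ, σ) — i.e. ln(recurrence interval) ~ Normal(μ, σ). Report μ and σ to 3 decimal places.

If T ~ Lognormal(μ,σ) then ln T ~ Normal(μ,σ), so the p-quantile of ln T is μ + z_p·σ.
ln(1450) = 7.279 and ln(1960) = 7.581; z_{0.5} = 0, z_{0.89} = 1.227.
σ = (7.581 − 7.279)/(1.227 − (0)) = 0.246.
μ = 7.279 − (0)·0.246 = 7.279.

μ ≈ 7.279, σ ≈ 0.246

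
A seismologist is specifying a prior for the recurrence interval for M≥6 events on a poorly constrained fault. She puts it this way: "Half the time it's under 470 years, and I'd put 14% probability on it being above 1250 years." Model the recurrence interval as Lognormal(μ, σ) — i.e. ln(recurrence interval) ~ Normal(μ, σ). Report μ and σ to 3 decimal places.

μ ≈ 6.153, σ ≈ 0.905

If T ~ Lognormal(μ,σ) then ln T ~ Normal(μ,σ), so the p-quantile of ln T is μ + z_p·σ.
ln(470) = 6.153 and ln(1250) = 7.131; z_{0.5} = 0, z_{0.86} = 1.08.
σ = (7.131 − 6.153)/(1.08 − (0)) = 0.905.
μ = 6.153 − (0)·0.905 = 6.153.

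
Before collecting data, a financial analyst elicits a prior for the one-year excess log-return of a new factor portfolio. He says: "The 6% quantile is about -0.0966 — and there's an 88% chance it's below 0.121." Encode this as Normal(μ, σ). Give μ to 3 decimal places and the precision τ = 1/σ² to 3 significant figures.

μ = 0.027, τ = 157

The p-quantile of Normal(μ,σ) is μ + z_p·σ, with z_{0.06} = -1.555 and z_{0.88} = 1.175.
Eliminate σ: μ = (z₂·x₁ − z₁·x₂)/(z₂ − z₁) = (1.175·-0.0966 − (-1.555)·0.121)/2.73 = 0.027.
Then σ = (x₂ − x₁)/(z₂ − z₁) = (0.121 − -0.0966)/2.73 = 0.080.
Precision τ = 1/σ² = 1/0.07971² = 157.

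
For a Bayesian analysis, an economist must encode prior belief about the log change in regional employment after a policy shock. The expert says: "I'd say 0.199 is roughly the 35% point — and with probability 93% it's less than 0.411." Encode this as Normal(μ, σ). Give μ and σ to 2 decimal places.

μ = 0.24, σ = 0.11

For Normal(μ,σ), the p-quantile is μ + z_p·σ. Here z_{0.35} = -0.3853, z_{0.93} = 1.476.
So 0.199 = μ − 0.3853σ and 0.411 = μ + 1.476σ.
Subtracting: σ = (0.411 − 0.199)/(1.476 − (-0.3853)) = 0.11.
Then μ = 0.199 − (-0.3853)·0.11 = 0.24.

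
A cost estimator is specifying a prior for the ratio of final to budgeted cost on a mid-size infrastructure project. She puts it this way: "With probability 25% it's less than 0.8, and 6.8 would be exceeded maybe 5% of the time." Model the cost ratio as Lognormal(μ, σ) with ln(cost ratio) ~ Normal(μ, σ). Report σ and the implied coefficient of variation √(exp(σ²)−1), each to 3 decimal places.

σ ≈ 0.923, CV ≈ 1.159

If T ~ Lognormal(μ,σ) then ln T ~ Normal(μ,σ), so the p-quantile of ln T is μ + z_p·σ.
ln(0.8) = -0.2231 and ln(6.8) = 1.917; z_{0.25} = -0.6745, z_{0.95} = 1.645.
σ = (1.917 − -0.2231)/(1.645 − (-0.6745)) = 0.923.
μ = -0.2231 − (-0.6745)·0.923 = 0.399.
CV = √(exp(σ²)−1) = √(exp(0.8514)−1) = 1.159.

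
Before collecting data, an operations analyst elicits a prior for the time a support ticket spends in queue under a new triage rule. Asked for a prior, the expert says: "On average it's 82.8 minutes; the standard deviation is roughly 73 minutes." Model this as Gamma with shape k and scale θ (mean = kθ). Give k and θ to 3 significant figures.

k ≈ 1.29, θ ≈ 64.4

For Gamma(k, scale θ): mean = kθ, variance = kθ², so CV = 1/√k.
CV = SD/mean = 73/82.8 = 0.8816, hence k = 1/CV² = 1.29.
Then θ = mean/k = 82.8/1.29 = 64.4.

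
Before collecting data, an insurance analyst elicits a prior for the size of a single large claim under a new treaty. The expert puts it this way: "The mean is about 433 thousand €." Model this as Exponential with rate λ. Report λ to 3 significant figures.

λ ≈ 0.00231

Exponential mean = 1/λ, so λ = 1/433.0 = 0.00231.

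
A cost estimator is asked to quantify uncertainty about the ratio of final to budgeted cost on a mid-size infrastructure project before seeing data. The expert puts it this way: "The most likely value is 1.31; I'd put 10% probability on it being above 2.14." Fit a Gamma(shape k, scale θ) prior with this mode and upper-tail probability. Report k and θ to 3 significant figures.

Gamma(k,θ) with k>1 has mode (k−1)θ, so θ = 1.31/(k−1).
Need P(X < 2.14) = 0.9 with θ tied to k this way. Start at k = 2, θ = 1.31: P(X<2.14) ≈ 0.486.
Too low — raise k to concentrate. Iterating converges to k ≈ 8.82.
Then θ = 1.31/(8.82−1) ≈ 0.167.

k ≈ 8.82, θ ≈ 0.167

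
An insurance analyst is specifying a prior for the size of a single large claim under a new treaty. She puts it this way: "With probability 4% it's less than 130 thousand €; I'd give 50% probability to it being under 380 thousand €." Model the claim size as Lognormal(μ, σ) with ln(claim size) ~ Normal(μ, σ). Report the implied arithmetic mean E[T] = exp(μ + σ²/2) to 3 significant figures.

E[T] ≈ 458 thousand €

If T ~ Lognormal(μ,σ) then ln T ~ Normal(μ,σ), so the p-quantile of ln T is μ + z_p·σ.
ln(130) = 4.868 and ln(380) = 5.94; z_{0.04} = -1.751, z_{0.5} = 0.
σ = (5.94 − 4.868)/(0 − (-1.751)) = 0.613.
μ = 4.868 − (-1.751)·0.613 = 5.940.
E[T] = exp(μ + σ²/2) = exp(5.940 + 0.1877) = 458 thousand €.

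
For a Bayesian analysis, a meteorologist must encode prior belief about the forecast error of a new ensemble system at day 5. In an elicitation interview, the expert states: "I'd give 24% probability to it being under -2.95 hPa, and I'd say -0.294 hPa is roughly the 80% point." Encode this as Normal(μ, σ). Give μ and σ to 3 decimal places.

For Normal(μ,σ), the p-quantile is μ + z_p·σ. Here z_{0.24} = -0.7063, z_{0.8} = 0.8416.
So -2.95 = μ − 0.7063σ and -0.294 = μ + 0.8416σ.
Subtracting: σ = (-0.294 − -2.95)/(0.8416 − (-0.7063)) = 1.716.
Then μ = -2.95 − (-0.7063)·1.716 = -1.738.

μ = -1.738, σ = 1.716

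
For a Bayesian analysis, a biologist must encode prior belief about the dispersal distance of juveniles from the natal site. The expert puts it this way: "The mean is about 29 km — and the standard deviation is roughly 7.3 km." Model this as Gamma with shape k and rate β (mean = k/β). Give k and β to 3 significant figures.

k ≈ 15.8, β ≈ 0.544

For Gamma(k, rate β): mean = k/β, variance = k/β², so CV = 1/√k.
CV = SD/mean = 7.3/29 = 0.2517, hence k = 1/CV² = 15.8.
Then β = k/mean = 15.8/29 = 0.544.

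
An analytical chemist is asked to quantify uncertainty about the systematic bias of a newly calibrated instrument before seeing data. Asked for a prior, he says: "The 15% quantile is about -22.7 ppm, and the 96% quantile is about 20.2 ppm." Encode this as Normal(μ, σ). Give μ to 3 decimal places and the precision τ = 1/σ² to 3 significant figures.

μ = -6.747, τ = 0.00422

For Normal(μ,σ), the p-quantile is μ + z_p·σ. Here z_{0.15} = -1.036, z_{0.96} = 1.751.
So -22.7 = μ − 1.036σ and 20.2 = μ + 1.751σ.
Subtracting: σ = (20.2 − -22.7)/(1.751 − (-1.036)) = 15.392.
Then μ = -22.7 − (-1.036)·15.392 = -6.747.
Precision τ = 1/σ² = 1/15.39² = 0.00422.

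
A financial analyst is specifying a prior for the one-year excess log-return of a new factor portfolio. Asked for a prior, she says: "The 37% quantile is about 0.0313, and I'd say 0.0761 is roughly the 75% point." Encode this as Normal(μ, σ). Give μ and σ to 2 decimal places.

For Normal(μ,σ), the p-quantile is μ + z_p·σ. Here z_{0.37} = -0.3319, z_{0.75} = 0.6745.
So 0.0313 = μ − 0.3319σ and 0.0761 = μ + 0.6745σ.
Subtracting: σ = (0.0761 − 0.0313)/(0.6745 − (-0.3319)) = 0.04.
Then μ = 0.0313 − (-0.3319)·0.04 = 0.05.

μ = 0.05, σ = 0.04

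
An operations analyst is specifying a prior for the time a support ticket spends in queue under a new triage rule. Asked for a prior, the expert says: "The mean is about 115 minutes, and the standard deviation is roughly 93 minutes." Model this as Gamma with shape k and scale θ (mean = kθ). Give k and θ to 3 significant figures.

k ≈ 1.53, θ ≈ 75.2

For Gamma(k, scale θ): mean = kθ, variance = kθ², so CV = 1/√k.
CV = SD/mean = 93/115 = 0.8087, hence k = 1/CV² = 1.53.
Then θ = mean/k = 115/1.53 = 75.2.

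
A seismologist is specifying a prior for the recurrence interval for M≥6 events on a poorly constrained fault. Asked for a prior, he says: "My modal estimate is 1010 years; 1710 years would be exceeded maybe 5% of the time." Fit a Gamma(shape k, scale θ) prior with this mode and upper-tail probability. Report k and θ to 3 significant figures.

Gamma(k,θ) with k>1 has mode (k−1)θ, so θ = 1010/(k−1).
Need P(X < 1710) = 0.95 with θ tied to k this way. Start at k = 2, θ = 1010: P(X<1710) ≈ 0.505.
Too low — raise k to concentrate. Iterating converges to k ≈ 11.1.
Then θ = 1010/(11.1−1) ≈ 100.

k ≈ 11.1, θ ≈ 100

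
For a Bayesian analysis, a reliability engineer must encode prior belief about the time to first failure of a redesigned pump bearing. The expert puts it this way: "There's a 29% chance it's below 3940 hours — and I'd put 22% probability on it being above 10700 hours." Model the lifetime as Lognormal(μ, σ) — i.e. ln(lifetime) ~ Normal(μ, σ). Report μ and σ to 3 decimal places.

μ ≈ 8.696, σ ≈ 0.754

If T ~ Lognormal(μ,σ) then ln T ~ Normal(μ,σ), so the p-quantile of ln T is μ + z_p·σ.
ln(3940) = 8.279 and ln(10700) = 9.278; z_{0.29} = -0.5534, z_{0.78} = 0.7722.
σ = (9.278 − 8.279)/(0.7722 − (-0.5534)) = 0.754.
μ = 8.279 − (-0.5534)·0.754 = 8.696.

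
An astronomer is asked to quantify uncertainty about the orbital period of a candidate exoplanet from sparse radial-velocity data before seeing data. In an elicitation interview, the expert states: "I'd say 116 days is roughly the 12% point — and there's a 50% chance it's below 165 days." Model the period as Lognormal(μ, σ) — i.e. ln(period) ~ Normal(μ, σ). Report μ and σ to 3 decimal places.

μ ≈ 5.106, σ ≈ 0.300

If T ~ Lognormal(μ,σ) then ln T ~ Normal(μ,σ), so the p-quantile of ln T is μ + z_p·σ.
ln(116) = 4.754 and ln(165) = 5.106; z_{0.12} = -1.175, z_{0.5} = 0.
σ = (5.106 − 4.754)/(0 − (-1.175)) = 0.300.
μ = 4.754 − (-1.175)·0.300 = 5.106.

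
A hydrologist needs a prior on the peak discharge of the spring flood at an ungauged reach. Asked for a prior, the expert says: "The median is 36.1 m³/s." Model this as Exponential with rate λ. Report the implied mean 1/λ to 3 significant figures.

Exponential median = ln 2 / λ, so λ = ln 2 / 36.1 = 0.0192.
Mean = 1/λ = 52.1 m³/s.

mean ≈ 52.1 m³/s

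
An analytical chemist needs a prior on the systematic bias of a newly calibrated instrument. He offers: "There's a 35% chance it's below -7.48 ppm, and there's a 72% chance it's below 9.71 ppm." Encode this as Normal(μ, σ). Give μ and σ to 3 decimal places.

μ = -0.639, σ = 17.755

The p-quantile of Normal(μ,σ) is μ + z_p·σ, with z_{0.35} = -0.3853 and z_{0.72} = 0.5828.
Eliminate σ: μ = (z₂·x₁ − z₁·x₂)/(z₂ − z₁) = (0.5828·-7.48 − (-0.3853)·9.71)/0.9682 = -0.639.
Then σ = (x₂ − x₁)/(z₂ − z₁) = (9.71 − -7.48)/0.9682 = 17.755.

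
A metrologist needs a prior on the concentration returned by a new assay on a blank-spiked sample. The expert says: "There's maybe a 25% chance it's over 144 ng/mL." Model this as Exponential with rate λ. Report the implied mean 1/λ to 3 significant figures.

mean ≈ 104 ng/mL

P(T > 144.0) = e^(−λ·144.0) = 0.25, so λ = −ln(0.25)/144.0 = 0.00963.
Mean = 1/λ = 104 ng/mL.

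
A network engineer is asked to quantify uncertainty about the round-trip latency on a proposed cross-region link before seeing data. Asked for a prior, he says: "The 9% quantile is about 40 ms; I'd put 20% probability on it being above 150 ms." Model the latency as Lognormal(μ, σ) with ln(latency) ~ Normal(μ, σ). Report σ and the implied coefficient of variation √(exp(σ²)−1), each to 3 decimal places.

If T ~ Lognormal(μ,σ) then ln T ~ Normal(μ,σ), so the p-quantile of ln T is μ + z_p·σ.
ln(40) = 3.689 and ln(150) = 5.011; z_{0.09} = -1.341, z_{0.8} = 0.8416.
σ = (5.011 − 3.689)/(0.8416 − (-1.341)) = 0.606.
μ = 3.689 − (-1.341)·0.606 = 4.501.
CV = √(exp(σ²)−1) = √(exp(0.3668)−1) = 0.666.

σ ≈ 0.606, CV ≈ 0.666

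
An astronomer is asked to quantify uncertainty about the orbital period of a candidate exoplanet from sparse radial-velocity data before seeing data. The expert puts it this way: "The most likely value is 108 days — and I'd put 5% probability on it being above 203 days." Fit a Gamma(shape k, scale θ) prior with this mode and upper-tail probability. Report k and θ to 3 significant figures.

Gamma(k,θ) with k>1 has mode (k−1)θ, so θ = 108/(k−1).
Need P(X < 203) = 0.95 with θ tied to k this way. Start at k = 2, θ = 108: P(X<203) ≈ 0.560.
Too low — raise k to concentrate. Iterating converges to k ≈ 7.98.
Then θ = 108/(7.98−1) ≈ 15.5.

k ≈ 7.98, θ ≈ 15.5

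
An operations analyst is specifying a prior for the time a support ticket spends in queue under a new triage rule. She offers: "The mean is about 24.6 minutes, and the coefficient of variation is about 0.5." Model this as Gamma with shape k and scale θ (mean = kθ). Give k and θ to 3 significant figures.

For Gamma(k, scale θ): mean = kθ, variance = kθ², so CV = 1/√k.
CV = 0.5, hence k = 1/CV² = 4.
Then θ = mean/k = 24.6/4 = 6.15.

k ≈ 4, θ ≈ 6.15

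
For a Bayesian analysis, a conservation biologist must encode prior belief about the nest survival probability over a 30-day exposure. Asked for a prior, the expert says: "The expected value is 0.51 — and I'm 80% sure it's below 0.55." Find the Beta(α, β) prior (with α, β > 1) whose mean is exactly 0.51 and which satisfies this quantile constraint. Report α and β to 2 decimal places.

With mean 0.51 fixed, write α = 0.51s, β = 0.49s where s = α+β.
Need P(θ < 0.55) = 0.8 under Beta(0.51s, 0.49s). Normal approximation: (q−m)/√(m(1−m)/s) ≈ z_{0.8} = 0.842, so s ≈ 0.51·0.49·(0.842)²/(0.55−0.51)² = 110.6.
At s = 110.6: P(θ<0.55) ≈ 0.800. Adjusting to match 0.8 gives s ≈ 110.87.
So α = 0.51·110.87 ≈ 56.54, β = 0.49·110.87 ≈ 54.33.

α ≈ 56.54, β ≈ 54.33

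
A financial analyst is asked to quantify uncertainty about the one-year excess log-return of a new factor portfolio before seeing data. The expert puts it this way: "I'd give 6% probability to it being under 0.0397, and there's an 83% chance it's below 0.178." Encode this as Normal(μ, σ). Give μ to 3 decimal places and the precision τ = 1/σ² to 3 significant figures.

The p-quantile of Normal(μ,σ) is μ + z_p·σ, with z_{0.06} = -1.555 and z_{0.83} = 0.9542.
Eliminate σ: μ = (z₂·x₁ − z₁·x₂)/(z₂ − z₁) = (0.9542·0.0397 − (-1.555)·0.178)/2.509 = 0.125.
Then σ = (x₂ − x₁)/(z₂ − z₁) = (0.178 − 0.0397)/2.509 = 0.055.
Precision τ = 1/σ² = 1/0.05512² = 329.

μ = 0.125, τ = 329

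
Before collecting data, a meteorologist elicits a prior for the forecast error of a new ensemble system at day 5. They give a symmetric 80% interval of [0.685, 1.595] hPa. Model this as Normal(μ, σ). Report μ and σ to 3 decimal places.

μ = 1.140, σ = 0.355

A symmetric 80% interval runs μ ± z·σ with z = 1.282.
Half-width = 0.455, so σ = 0.455/1.282 = 0.355.
μ is the interval midpoint, 1.140.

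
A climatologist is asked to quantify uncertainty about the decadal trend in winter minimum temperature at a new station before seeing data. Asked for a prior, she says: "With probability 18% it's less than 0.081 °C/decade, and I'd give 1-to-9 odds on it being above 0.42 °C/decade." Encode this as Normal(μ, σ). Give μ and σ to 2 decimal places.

μ = 0.22, σ = 0.15

The p-quantile of Normal(μ,σ) is μ + z_p·σ, with z_{0.18} = -0.9154 and z_{0.9} = 1.282.
Eliminate σ: μ = (z₂·x₁ − z₁·x₂)/(z₂ − z₁) = (1.282·0.081 − (-0.9154)·0.42)/2.197 = 0.22.
Then σ = (x₂ − x₁)/(z₂ − z₁) = (0.42 − 0.081)/2.197 = 0.15.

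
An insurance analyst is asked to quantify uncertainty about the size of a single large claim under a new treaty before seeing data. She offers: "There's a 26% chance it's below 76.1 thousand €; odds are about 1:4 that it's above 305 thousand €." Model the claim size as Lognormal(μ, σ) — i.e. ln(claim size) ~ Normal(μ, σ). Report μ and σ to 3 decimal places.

μ ≈ 4.933, σ ≈ 0.935

If T ~ Lognormal(μ,σ) then ln T ~ Normal(μ,σ), so the p-quantile of ln T is μ + z_p·σ.
ln(76.1) = 4.332 and ln(305) = 5.72; z_{0.26} = -0.6433, z_{0.8} = 0.8416.
σ = (5.72 − 4.332)/(0.8416 − (-0.6433)) = 0.935.
μ = 4.332 − (-0.6433)·0.935 = 4.933.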